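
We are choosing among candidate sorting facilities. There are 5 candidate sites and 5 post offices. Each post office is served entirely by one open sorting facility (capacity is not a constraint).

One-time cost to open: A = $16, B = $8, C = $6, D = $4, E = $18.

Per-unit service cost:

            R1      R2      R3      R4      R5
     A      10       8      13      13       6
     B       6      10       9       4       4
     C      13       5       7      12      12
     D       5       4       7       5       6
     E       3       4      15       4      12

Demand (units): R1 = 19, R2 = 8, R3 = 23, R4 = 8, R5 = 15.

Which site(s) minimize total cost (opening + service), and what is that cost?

For any fixed open set, each post office goes to its cheapest open site; total = fixed + service.
{B, D, E}: R1→E 3·19=57, R2→D 4·8=32, R3→D 7·23=161, R4→B 4·8=32, R5→B 4·15=60. Service 342; fixed 30; total 372.
{B, C, E}: service 342 + fixed 32 = 374
{B, C, D, E}: service 342 + fixed 36 = 378
{A, B, C, D, E}: service 342 + fixed 52 = 394
No other subset beats 372.

Open B, D and E; minimum total cost 372.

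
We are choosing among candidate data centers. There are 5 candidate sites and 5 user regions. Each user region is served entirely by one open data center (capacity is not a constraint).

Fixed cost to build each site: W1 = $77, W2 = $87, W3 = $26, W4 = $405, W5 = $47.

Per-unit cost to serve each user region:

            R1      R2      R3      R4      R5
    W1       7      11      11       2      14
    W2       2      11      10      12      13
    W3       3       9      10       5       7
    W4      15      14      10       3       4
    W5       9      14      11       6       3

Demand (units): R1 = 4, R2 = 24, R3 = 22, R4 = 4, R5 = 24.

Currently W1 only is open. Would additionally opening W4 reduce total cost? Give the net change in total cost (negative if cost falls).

Current service cost with {W1}: 878.
Adding W4: each user region re-picks its cheapest; new service cost 616, saving 262.
Extra fixed cost: 405. Net change = 405 − 262 = 143.
(Totals: 955 → 1098.)

No — net change +143 (cost rises by 143).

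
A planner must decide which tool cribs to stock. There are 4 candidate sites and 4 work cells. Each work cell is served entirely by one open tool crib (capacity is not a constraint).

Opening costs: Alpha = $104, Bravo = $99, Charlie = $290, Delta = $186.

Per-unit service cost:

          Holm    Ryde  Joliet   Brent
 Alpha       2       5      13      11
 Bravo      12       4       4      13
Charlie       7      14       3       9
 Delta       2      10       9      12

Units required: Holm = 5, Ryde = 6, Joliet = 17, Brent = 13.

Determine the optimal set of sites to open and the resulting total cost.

Open Bravo only; minimum total cost 420.

For any fixed open set, each work cell goes to its cheapest open site; total = fixed + service.
{Bravo}: Holm→Bravo 12·5=60, Ryde→Bravo 4·6=24, Joliet→Bravo 4·17=68, Brent→Bravo 13·13=169. Service 321; fixed 99; total 420.
{Alpha, Bravo}: Holm→Alpha 2·5=10, Ryde→Bravo 4·6=24, Joliet→Bravo 4·17=68, Brent→Alpha 11·13=143. Service 245; fixed 203; total 448.
{Alpha}: service 404 + fixed 104 = 508
{Alpha, Bravo, Charlie, Delta}: Holm→Alpha 2·5=10, Ryde→Bravo 4·6=24, Joliet→Charlie 3·17=51, Brent→Charlie 9·13=117. Service 202; fixed 679; total 881.
(All 15 nonempty subsets were checked; Bravo only is lowest.)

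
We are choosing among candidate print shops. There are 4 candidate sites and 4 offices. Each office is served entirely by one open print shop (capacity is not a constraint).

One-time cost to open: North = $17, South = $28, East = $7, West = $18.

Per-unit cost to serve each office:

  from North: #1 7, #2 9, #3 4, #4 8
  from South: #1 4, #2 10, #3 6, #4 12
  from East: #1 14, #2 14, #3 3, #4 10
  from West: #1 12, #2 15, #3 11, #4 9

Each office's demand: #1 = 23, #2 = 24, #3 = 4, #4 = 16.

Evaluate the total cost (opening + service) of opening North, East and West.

Total cost: 559

Each office is assigned to its cheapest site among the open ones.
{North, East, West}: #1→North 7·23=161, #2→North 9·24=216, #3→East 3·4=12, #4→North 8·16=128. Service 517; fixed 42; total 559.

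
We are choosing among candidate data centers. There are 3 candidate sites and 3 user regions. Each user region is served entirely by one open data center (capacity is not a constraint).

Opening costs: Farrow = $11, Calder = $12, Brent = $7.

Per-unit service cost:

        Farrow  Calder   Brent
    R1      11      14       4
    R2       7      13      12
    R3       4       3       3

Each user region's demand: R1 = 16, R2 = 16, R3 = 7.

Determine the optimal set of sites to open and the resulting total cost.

For any fixed open set, each user region goes to its cheapest open site; total = fixed + service.
{Farrow, Brent}: R1→Brent 4·16=64, R2→Farrow 7·16=112, R3→Brent 3·7=21. Service 197; fixed 18; total 215.
{Farrow, Calder, Brent}: service 197 + fixed 30 = 227
{Brent}: R1→Brent 4·16=64, R2→Brent 12·16=192, R3→Brent 3·7=21. Service 277; fixed 7; total 284.
No other subset beats 215.

Open Farrow and Brent; minimum total cost 215.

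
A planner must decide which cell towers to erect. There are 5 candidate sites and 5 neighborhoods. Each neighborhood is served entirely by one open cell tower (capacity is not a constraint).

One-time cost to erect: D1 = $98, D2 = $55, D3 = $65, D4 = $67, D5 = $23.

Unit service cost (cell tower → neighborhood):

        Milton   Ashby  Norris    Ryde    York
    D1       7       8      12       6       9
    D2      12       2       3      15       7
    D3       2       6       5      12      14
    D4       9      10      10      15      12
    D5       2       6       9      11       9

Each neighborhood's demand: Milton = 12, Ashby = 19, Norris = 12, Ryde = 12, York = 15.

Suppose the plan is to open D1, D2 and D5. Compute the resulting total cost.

Total cost: 451

Each neighborhood is assigned to its cheapest site among the open ones.
{D1, D2, D5}: Milton→D5 2·12=24, Ashby→D2 2·19=38, Norris→D2 3·12=36, Ryde→D1 6·12=72, York→D2 7·15=105. Service 275; fixed 176; total 451.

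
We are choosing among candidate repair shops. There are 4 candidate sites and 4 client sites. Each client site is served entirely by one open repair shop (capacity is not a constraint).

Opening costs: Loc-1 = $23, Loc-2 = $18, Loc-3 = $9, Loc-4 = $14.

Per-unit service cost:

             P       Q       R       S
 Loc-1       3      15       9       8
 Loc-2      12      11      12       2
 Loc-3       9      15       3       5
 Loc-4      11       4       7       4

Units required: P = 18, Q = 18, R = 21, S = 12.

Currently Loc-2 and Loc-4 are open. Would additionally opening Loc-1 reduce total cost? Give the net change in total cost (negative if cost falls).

Current service cost with {Loc-2, Loc-4}: 441.
Adding Loc-1: each client site re-picks its cheapest; new service cost 297, saving 144.
Extra fixed cost: 23. Net change = 23 − 144 = -121.
(Totals: 473 → 352.)

Yes — net change −121 (cost falls by 121).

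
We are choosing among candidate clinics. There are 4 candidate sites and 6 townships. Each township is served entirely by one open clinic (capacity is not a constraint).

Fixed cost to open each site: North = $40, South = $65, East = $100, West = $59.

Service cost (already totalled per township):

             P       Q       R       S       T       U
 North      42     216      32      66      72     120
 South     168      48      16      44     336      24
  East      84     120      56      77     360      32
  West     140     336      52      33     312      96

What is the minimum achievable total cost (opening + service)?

Minimum total cost: 351

For any fixed open set, each township goes to its cheapest open site; total = fixed + service.
{North, South}: P→North 42, Q→South 48, R→South 16, S→South 44, T→North 72, U→South 24. Service 246; fixed 105; total 351.
{North, South, West}: P→North 42, Q→South 48, R→South 16, S→West 33, T→North 72, U→South 24. Service 235; fixed 164; total 399.
{North, South, East}: service 246 + fixed 205 = 451
{North, South, East, West}: service 235 + fixed 264 = 499
(All 15 nonempty subsets were checked; North and South is lowest.)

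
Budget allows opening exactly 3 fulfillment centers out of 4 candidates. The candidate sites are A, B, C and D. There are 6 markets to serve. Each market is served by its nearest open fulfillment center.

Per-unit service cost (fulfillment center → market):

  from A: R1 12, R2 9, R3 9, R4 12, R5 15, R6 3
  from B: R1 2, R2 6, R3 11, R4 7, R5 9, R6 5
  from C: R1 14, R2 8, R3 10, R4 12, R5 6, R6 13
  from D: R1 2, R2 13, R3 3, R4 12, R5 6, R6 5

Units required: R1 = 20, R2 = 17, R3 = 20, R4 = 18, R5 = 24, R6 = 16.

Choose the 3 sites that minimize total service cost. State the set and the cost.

With exactly 3 open, each market uses its cheapest among the chosen.
{A, B, D}: R1→B 2·20=40, R2→B 6·17=102, R3→D 3·20=60, R4→B 7·18=126, R5→D 6·24=144, R6→A 3·16=48. Service cost 520.
{B, C, D}: service cost 552
{A, B, C}: service cost 640
Among all 4 size-3 choices, {A, B, D} is lowest.

Choose A, B and D; total service cost 520.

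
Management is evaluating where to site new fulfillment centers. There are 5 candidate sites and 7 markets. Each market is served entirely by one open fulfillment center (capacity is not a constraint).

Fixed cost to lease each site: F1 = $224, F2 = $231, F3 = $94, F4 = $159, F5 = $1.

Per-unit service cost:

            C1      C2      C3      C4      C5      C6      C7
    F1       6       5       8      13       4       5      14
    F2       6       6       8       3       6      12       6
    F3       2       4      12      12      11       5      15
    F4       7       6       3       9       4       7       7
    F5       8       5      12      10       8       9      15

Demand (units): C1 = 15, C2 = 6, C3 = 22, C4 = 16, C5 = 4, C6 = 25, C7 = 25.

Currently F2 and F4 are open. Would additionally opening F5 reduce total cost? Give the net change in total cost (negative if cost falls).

Yes — net change −5 (cost falls by 5).

Current service cost with {F2, F4}: 581.
Adding F5: each market re-picks its cheapest; new service cost 575, saving 6.
Extra fixed cost: 1. Net change = 1 − 6 = -5.
(Totals: 971 → 966.)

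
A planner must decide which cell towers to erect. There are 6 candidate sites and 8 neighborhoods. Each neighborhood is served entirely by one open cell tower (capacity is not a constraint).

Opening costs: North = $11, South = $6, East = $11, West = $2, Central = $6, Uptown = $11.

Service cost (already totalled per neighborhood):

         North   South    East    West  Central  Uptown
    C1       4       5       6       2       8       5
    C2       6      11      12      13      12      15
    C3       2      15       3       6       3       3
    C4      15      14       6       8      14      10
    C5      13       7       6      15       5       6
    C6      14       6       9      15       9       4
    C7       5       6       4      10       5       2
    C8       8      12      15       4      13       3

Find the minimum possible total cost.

For any fixed open set, each neighborhood goes to its cheapest open site; total = fixed + service.
{West, Uptown}: C1→West 2, C2→West 13, C3→Uptown 3, C4→West 8, C5→Uptown 6, C6→Uptown 4, C7→Uptown 2, C8→Uptown 3. Service 41; fixed 13; total 54.
{West, Central}: C1→West 2, C2→Central 12, C3→Central 3, C4→West 8, C5→Central 5, C6→Central 9, C7→Central 5, C8→West 4. Service 48; fixed 8; total 56.
{North, West, Uptown}: C1→West 2, C2→North 6, C3→North 2, C4→West 8, C5→Uptown 6, C6→Uptown 4, C7→Uptown 2, C8→Uptown 3. Service 33; fixed 24; total 57.
{North, South, East, West, Central, Uptown}: service 30 + fixed 47 = 77
No other subset beats 54.

Minimum total cost: 54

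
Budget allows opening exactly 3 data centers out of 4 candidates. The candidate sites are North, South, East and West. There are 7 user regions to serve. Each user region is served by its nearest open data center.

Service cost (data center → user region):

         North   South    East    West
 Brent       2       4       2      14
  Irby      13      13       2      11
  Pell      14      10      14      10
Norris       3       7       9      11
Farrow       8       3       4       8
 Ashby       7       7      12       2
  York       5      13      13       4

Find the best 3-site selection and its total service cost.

Choose North, East and West; total service cost 27.

With exactly 3 open, each user region uses its cheapest among the chosen.
{North, East, West}: Brent→North 2, Irby→East 2, Pell→West 10, Norris→North 3, Farrow→East 4, Ashby→West 2, York→West 4. Service cost 27.
{South, East, West}: service cost 30
{North, South, East}: service cost 32
Among all 4 size-3 choices, {North, East, West} is lowest.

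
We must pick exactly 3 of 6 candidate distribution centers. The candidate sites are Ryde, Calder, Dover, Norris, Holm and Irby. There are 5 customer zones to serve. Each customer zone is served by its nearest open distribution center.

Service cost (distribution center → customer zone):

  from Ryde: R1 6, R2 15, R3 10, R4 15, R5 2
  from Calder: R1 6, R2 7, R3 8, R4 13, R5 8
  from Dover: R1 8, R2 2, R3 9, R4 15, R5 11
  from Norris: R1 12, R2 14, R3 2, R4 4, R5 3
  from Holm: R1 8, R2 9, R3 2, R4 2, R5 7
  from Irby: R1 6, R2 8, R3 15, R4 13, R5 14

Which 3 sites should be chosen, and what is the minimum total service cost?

Choose Ryde, Dover and Holm; total service cost 14.

With exactly 3 open, each customer zone uses its cheapest among the chosen.
{Ryde, Dover, Holm}: R1→Ryde 6, R2→Dover 2, R3→Holm 2, R4→Holm 2, R5→Ryde 2. Service cost 14.
{Ryde, Dover, Norris}: service cost 16
{Calder, Dover, Norris}: service cost 17
Among all 20 size-3 choices, {Ryde, Dover, Holm} is lowest.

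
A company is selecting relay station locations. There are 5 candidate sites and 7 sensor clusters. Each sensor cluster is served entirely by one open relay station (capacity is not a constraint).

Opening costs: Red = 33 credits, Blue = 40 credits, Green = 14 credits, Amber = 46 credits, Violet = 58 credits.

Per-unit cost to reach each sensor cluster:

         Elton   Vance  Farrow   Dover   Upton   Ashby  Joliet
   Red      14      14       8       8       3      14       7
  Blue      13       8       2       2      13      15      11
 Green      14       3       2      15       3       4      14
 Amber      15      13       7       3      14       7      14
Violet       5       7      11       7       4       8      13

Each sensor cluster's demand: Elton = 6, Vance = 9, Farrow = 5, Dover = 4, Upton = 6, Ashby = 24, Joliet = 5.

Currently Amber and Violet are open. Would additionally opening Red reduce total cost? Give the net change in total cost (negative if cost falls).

Yes — net change −3 (cost falls by 3).

Current service cost with {Amber, Violet}: 397.
Adding Red: each sensor cluster re-picks its cheapest; new service cost 361, saving 36.
Extra fixed cost: 33. Net change = 33 − 36 = -3.
(Totals: 501 → 498.)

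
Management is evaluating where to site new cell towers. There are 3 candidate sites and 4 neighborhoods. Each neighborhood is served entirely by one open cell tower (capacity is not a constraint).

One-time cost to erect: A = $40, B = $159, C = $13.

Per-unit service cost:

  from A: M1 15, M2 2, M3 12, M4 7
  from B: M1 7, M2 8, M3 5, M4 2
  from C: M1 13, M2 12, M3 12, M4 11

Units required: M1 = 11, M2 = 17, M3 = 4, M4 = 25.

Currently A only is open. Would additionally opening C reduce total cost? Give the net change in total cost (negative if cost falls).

Current service cost with {A}: 422.
Adding C: each neighborhood re-picks its cheapest; new service cost 400, saving 22.
Extra fixed cost: 13. Net change = 13 − 22 = -9.
(Totals: 462 → 453.)

Yes — net change −9 (cost falls by 9).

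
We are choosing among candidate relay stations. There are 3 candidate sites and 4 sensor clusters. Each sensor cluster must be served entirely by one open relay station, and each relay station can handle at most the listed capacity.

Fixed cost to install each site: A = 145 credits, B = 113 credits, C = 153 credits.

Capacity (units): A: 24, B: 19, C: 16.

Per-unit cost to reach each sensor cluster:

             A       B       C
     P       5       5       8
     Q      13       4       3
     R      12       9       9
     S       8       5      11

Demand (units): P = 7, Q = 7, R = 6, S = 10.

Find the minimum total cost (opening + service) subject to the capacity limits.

Minimum total cost: 426

Open {B, C}: P→B 5·7=35, Q→C 3·7=21, R→C 9·6=54, S→B 5·10=50.
Loads: B carries 17/19, C carries 13/16. Service 160; fixed 266; total 426.
Next best feasible plan costs 443.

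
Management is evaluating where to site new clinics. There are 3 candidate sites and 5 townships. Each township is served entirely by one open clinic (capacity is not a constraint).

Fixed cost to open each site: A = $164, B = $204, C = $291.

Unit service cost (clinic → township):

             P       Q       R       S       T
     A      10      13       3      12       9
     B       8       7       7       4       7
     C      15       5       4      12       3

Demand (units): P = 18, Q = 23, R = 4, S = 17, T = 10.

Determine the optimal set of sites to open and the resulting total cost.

Open B only; minimum total cost 675.

For any fixed open set, each township goes to its cheapest open site; total = fixed + service.
{B}: P→B 8·18=144, Q→B 7·23=161, R→B 7·4=28, S→B 4·17=68, T→B 7·10=70. Service 471; fixed 204; total 675.
{A, B}: service 455 + fixed 368 = 823
{B, C}: P→B 8·18=144, Q→C 5·23=115, R→C 4·4=16, S→B 4·17=68, T→C 3·10=30. Service 373; fixed 495; total 868.
{A, B, C}: service 369 + fixed 659 = 1028
No other subset beats 675.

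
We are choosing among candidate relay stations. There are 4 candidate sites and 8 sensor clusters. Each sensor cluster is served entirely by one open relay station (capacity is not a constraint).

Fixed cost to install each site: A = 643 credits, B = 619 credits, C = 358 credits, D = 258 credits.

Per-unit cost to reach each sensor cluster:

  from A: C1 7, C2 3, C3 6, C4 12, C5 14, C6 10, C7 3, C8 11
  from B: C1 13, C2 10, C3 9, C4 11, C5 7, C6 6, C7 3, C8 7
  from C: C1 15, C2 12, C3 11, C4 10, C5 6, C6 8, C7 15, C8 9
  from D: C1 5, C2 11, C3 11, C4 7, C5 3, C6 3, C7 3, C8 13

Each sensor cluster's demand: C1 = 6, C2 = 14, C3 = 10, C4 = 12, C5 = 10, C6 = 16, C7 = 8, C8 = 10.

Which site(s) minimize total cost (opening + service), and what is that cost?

For any fixed open set, each sensor cluster goes to its cheapest open site; total = fixed + service.
{D}: C1→D 5·6=30, C2→D 11·14=154, C3→D 11·10=110, C4→D 7·12=84, C5→D 3·10=30, C6→D 3·16=48, C7→D 3·8=24, C8→D 13·10=130. Service 610; fixed 258; total 868.
{C, D}: service 570 + fixed 616 = 1186
{C}: C1→C 15·6=90, C2→C 12·14=168, C3→C 11·10=110, C4→C 10·12=120, C5→C 6·10=60, C6→C 8·16=128, C7→C 15·8=120, C8→C 9·10=90. Service 886; fixed 358; total 1244.
{A, B, C, D}: C1→D 5·6=30, C2→A 3·14=42, C3→A 6·10=60, C4→D 7·12=84, C5→D 3·10=30, C6→D 3·16=48, C7→A 3·8=24, C8→B 7·10=70. Service 388; fixed 1878; total 2266.
No other subset beats 868.

Open D only; minimum total cost 868.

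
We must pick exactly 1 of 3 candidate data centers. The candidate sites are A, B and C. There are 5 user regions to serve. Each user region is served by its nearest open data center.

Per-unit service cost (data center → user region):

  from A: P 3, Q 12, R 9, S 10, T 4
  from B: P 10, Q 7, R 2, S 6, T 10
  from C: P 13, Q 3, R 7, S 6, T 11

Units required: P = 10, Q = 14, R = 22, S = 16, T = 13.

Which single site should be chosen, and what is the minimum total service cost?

Choose B only; total service cost 468.

With exactly 1 open, each user region uses its cheapest among the chosen.
{B}: P→B 10·10=100, Q→B 7·14=98, R→B 2·22=44, S→B 6·16=96, T→B 10·13=130. Service cost 468.
{C}: service cost 565
{A}: service cost 608
Among all 3 size-1 choices, {B} is lowest.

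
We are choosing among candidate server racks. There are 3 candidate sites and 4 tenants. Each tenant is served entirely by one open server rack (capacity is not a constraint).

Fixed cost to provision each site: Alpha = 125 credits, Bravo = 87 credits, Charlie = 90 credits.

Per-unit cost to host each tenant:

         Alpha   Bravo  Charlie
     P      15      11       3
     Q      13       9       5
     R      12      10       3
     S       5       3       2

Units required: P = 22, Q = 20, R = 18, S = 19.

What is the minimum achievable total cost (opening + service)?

Minimum total cost: 348

For any fixed open set, each tenant goes to its cheapest open site; total = fixed + service.
{Charlie}: P→Charlie 3·22=66, Q→Charlie 5·20=100, R→Charlie 3·18=54, S→Charlie 2·19=38. Service 258; fixed 90; total 348.
{Bravo, Charlie}: P→Charlie 3·22=66, Q→Charlie 5·20=100, R→Charlie 3·18=54, S→Charlie 2·19=38. Service 258; fixed 177; total 435.
{Alpha, Charlie}: service 258 + fixed 215 = 473
{Alpha, Bravo, Charlie}: service 258 + fixed 302 = 560
No other subset beats 348.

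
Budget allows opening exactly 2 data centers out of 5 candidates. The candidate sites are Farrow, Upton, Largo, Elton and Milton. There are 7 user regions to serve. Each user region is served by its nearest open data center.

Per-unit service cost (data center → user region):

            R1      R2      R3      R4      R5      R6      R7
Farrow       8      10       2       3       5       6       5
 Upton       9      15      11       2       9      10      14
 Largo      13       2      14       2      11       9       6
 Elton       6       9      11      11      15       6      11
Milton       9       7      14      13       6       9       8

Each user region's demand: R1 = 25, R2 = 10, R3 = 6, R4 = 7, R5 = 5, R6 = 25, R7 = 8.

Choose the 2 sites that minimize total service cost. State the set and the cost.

With exactly 2 open, each user region uses its cheapest among the chosen.
{Farrow, Largo}: R1→Farrow 8·25=200, R2→Largo 2·10=20, R3→Farrow 2·6=12, R4→Largo 2·7=14, R5→Farrow 5·5=25, R6→Farrow 6·25=150, R7→Farrow 5·8=40. Service cost 461.
{Farrow, Elton}: service cost 488
{Largo, Elton}: service cost 503
Among all 10 size-2 choices, {Farrow, Largo} is lowest.

Choose Farrow and Largo; total service cost 461.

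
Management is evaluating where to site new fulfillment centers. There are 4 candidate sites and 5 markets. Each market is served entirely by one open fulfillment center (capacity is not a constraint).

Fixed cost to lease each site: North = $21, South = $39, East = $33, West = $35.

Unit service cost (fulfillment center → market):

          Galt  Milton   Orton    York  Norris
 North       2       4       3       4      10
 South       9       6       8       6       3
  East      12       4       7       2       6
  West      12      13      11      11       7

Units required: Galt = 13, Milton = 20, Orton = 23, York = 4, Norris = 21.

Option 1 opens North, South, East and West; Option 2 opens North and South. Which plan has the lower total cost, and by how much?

Option 1: {North, South, East, West}: Galt→North 2·13=26, Milton→North 4·20=80, Orton→North 3·23=69, York→East 2·4=8, Norris→South 3·21=63. Service 246; fixed 128; total 374.
Option 2: {North, South}: Galt→North 2·13=26, Milton→North 4·20=80, Orton→North 3·23=69, York→North 4·4=16, Norris→South 3·21=63. Service 254; fixed 60; total 314.
Difference: |374 − 314| = 60.

Option 2 is cheaper by 60.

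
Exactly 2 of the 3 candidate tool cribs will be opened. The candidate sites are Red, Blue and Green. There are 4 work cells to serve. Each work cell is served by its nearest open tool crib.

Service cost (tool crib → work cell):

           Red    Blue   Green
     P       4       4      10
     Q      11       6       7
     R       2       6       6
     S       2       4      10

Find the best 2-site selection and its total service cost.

Choose Red and Blue; total service cost 14.

With exactly 2 open, each work cell uses its cheapest among the chosen.
{Red, Blue}: P→Red 4, Q→Blue 6, R→Red 2, S→Red 2. Service cost 14.
{Red, Green}: service cost 15
{Blue, Green}: service cost 20
Among all 3 size-2 choices, {Red, Blue} is lowest.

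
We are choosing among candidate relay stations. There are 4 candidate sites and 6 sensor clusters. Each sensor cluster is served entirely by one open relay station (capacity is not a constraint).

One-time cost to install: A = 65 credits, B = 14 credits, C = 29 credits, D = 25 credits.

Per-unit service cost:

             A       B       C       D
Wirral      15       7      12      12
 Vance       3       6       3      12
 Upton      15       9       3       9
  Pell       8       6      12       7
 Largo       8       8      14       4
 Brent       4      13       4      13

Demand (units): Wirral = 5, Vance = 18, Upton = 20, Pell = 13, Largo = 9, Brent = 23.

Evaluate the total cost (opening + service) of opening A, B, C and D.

Total cost: 488

Each sensor cluster is assigned to its cheapest site among the open ones.
{A, B, C, D}: Wirral→B 7·5=35, Vance→A 3·18=54, Upton→C 3·20=60, Pell→B 6·13=78, Largo→D 4·9=36, Brent→A 4·23=92. Service 355; fixed 133; total 488.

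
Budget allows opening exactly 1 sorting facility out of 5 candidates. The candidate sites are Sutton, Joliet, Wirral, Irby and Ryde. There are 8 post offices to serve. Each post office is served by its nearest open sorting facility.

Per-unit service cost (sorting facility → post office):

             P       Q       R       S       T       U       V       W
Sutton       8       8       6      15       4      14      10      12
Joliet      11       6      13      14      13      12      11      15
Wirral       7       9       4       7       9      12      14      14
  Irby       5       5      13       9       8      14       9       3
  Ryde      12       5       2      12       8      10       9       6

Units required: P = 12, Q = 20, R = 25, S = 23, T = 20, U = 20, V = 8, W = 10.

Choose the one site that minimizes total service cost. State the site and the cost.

With exactly 1 open, each post office uses its cheapest among the chosen.
{Ryde}: P→Ryde 12·12=144, Q→Ryde 5·20=100, R→Ryde 2·25=50, S→Ryde 12·23=276, T→Ryde 8·20=160, U→Ryde 10·20=200, V→Ryde 9·8=72, W→Ryde 6·10=60. Service cost 1062.
{Wirral}: service cost 1197
{Irby}: service cost 1234
Among all 5 size-1 choices, {Ryde} is lowest.

Choose Ryde only; total service cost 1062.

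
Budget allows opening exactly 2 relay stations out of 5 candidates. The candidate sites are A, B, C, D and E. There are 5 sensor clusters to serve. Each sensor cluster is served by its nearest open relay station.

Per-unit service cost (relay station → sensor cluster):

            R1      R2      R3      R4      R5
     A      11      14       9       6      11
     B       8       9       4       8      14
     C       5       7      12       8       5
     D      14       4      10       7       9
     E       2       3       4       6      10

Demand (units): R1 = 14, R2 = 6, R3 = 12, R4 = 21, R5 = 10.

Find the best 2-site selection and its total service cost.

Choose C and E; total service cost 270.

With exactly 2 open, each sensor cluster uses its cheapest among the chosen.
{C, E}: R1→E 2·14=28, R2→E 3·6=18, R3→E 4·12=48, R4→E 6·21=126, R5→C 5·10=50. Service cost 270.
{D, E}: service cost 310
{A, E}: service cost 320
Among all 10 size-2 choices, {C, E} is lowest.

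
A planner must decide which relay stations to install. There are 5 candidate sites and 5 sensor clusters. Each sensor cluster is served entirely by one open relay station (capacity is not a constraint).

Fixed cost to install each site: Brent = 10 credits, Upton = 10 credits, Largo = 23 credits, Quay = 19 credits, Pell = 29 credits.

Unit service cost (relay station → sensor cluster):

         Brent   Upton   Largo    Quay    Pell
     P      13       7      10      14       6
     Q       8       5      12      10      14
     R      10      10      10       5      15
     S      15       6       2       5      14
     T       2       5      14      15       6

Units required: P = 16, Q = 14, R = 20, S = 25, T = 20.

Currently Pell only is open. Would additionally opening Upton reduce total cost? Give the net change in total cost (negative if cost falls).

Yes — net change −436 (cost falls by 436).

Current service cost with {Pell}: 1062.
Adding Upton: each sensor cluster re-picks its cheapest; new service cost 616, saving 446.
Extra fixed cost: 10. Net change = 10 − 446 = -436.
(Totals: 1091 → 655.)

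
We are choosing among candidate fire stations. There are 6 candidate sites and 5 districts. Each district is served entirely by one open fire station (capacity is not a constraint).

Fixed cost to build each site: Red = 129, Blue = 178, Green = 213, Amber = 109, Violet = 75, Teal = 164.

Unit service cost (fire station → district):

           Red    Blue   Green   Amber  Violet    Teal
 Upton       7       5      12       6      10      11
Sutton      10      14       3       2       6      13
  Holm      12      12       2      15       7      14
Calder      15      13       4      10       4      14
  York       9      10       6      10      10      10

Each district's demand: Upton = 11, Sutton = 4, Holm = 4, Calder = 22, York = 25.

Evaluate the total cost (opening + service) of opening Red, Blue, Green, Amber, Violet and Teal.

Total cost: 1177

Each district is assigned to its cheapest site among the open ones.
{Red, Blue, Green, Amber, Violet, Teal}: Upton→Blue 5·11=55, Sutton→Amber 2·4=8, Holm→Green 2·4=8, Calder→Green 4·22=88, York→Green 6·25=150. Service 309; fixed 868; total 1177.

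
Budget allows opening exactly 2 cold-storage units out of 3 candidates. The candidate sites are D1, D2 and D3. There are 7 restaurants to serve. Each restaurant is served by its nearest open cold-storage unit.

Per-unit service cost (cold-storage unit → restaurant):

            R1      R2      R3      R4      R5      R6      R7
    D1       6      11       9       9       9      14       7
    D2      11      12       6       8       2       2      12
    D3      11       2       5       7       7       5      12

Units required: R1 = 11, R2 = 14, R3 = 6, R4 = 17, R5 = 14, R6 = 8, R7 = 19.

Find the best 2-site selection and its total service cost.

With exactly 2 open, each restaurant uses its cheapest among the chosen.
{D1, D3}: R1→D1 6·11=66, R2→D3 2·14=28, R3→D3 5·6=30, R4→D3 7·17=119, R5→D3 7·14=98, R6→D3 5·8=40, R7→D1 7·19=133. Service cost 514.
{D1, D2}: service cost 569
{D2, D3}: service cost 570
Among all 3 size-2 choices, {D1, D3} is lowest.

Choose D1 and D3; total service cost 514.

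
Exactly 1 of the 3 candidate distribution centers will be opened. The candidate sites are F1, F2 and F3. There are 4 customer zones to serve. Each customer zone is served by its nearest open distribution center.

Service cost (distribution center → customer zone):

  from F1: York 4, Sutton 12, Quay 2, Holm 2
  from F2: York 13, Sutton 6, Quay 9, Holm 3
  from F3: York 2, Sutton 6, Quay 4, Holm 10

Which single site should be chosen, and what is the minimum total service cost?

Choose F1 only; total service cost 20.

With exactly 1 open, each customer zone uses its cheapest among the chosen.
{F1}: York→F1 4, Sutton→F1 12, Quay→F1 2, Holm→F1 2. Service cost 20.
{F3}: service cost 22
{F2}: service cost 31
Among all 3 size-1 choices, {F1} is lowest.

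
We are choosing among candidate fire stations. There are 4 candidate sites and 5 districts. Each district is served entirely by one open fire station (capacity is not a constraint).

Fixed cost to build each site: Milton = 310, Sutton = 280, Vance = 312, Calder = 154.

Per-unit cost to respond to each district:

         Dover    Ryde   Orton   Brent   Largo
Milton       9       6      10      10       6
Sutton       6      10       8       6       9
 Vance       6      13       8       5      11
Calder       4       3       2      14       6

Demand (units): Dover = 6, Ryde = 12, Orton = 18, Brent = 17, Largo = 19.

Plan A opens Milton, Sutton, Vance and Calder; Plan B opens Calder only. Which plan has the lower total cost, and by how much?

Plan A: {Milton, Sutton, Vance, Calder}: Dover→Calder 4·6=24, Ryde→Calder 3·12=36, Orton→Calder 2·18=36, Brent→Vance 5·17=85, Largo→Milton 6·19=114. Service 295; fixed 1056; total 1351.
Plan B: {Calder}: Dover→Calder 4·6=24, Ryde→Calder 3·12=36, Orton→Calder 2·18=36, Brent→Calder 14·17=238, Largo→Calder 6·19=114. Service 448; fixed 154; total 602.
Difference: |1351 − 602| = 749.

Plan B is cheaper by 749.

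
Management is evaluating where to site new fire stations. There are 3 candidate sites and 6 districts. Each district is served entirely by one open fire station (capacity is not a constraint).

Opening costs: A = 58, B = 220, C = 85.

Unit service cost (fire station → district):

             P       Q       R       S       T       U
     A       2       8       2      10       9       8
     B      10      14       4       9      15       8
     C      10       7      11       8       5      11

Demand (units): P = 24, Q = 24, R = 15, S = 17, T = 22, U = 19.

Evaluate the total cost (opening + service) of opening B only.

Each district is assigned to its cheapest site among the open ones.
{B}: P→B 10·24=240, Q→B 14·24=336, R→B 4·15=60, S→B 9·17=153, T→B 15·22=330, U→B 8·19=152. Service 1271; fixed 220; total 1491.

Total cost: 1491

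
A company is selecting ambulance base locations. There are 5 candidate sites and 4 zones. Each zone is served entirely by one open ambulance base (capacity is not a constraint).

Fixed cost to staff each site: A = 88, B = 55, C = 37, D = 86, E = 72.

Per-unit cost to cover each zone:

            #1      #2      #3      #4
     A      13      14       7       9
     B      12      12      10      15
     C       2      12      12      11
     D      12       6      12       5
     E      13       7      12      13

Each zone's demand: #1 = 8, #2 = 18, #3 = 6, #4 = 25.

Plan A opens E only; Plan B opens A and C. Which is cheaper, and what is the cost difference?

Plan A: {E}: #1→E 13·8=104, #2→E 7·18=126, #3→E 12·6=72, #4→E 13·25=325. Service 627; fixed 72; total 699.
Plan B: {A, C}: #1→C 2·8=16, #2→C 12·18=216, #3→A 7·6=42, #4→A 9·25=225. Service 499; fixed 125; total 624.
Difference: |699 − 624| = 75.

Plan B is cheaper by 75.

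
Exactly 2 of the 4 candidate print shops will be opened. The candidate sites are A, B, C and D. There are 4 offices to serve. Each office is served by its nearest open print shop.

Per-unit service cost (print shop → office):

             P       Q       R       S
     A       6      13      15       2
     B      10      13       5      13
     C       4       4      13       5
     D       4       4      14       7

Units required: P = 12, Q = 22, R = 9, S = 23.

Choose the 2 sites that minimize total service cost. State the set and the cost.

Choose B and C; total service cost 296.

With exactly 2 open, each office uses its cheapest among the chosen.
{B, C}: P→C 4·12=48, Q→C 4·22=88, R→B 5·9=45, S→C 5·23=115. Service cost 296.
{A, C}: service cost 299
{A, D}: service cost 308
Among all 6 size-2 choices, {B, C} is lowest.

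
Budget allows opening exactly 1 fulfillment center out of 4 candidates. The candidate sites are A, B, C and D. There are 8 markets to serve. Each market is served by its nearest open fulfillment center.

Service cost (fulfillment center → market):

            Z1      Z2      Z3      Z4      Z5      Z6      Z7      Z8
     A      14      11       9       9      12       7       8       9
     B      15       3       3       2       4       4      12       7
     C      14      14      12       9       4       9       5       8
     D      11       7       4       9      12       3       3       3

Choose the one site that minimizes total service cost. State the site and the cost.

With exactly 1 open, each market uses its cheapest among the chosen.
{B}: Z1→B 15, Z2→B 3, Z3→B 3, Z4→B 2, Z5→B 4, Z6→B 4, Z7→B 12, Z8→B 7. Service cost 50.
{D}: service cost 52
{C}: service cost 75
Among all 4 size-1 choices, {B} is lowest.

Choose B only; total service cost 50.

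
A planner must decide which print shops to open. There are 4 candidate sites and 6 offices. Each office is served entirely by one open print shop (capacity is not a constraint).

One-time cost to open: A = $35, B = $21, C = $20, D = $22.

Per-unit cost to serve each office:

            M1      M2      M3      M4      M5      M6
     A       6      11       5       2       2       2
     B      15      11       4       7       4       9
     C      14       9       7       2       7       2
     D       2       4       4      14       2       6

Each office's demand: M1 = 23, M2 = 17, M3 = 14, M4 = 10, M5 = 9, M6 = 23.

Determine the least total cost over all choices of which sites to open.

Minimum total cost: 296

For any fixed open set, each office goes to its cheapest open site; total = fixed + service.
{C, D}: M1→D 2·23=46, M2→D 4·17=68, M3→D 4·14=56, M4→C 2·10=20, M5→D 2·9=18, M6→C 2·23=46. Service 254; fixed 42; total 296.
{A, D}: M1→D 2·23=46, M2→D 4·17=68, M3→D 4·14=56, M4→A 2·10=20, M5→A 2·9=18, M6→A 2·23=46. Service 254; fixed 57; total 311.
{B, C, D}: service 254 + fixed 63 = 317
{A, B, C, D}: M1→D 2·23=46, M2→D 4·17=68, M3→B 4·14=56, M4→A 2·10=20, M5→A 2·9=18, M6→A 2·23=46. Service 254; fixed 98; total 352.
(All 15 nonempty subsets were checked; C and D is lowest.)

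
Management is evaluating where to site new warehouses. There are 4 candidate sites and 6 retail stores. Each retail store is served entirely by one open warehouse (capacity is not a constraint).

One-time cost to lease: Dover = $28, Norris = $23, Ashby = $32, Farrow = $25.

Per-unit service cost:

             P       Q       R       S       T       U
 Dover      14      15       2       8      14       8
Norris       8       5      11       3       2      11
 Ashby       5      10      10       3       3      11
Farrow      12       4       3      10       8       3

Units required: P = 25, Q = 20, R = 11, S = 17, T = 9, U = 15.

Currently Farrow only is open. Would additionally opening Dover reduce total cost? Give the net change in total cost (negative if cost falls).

Yes — net change −17 (cost falls by 17).

Current service cost with {Farrow}: 700.
Adding Dover: each retail store re-picks its cheapest; new service cost 655, saving 45.
Extra fixed cost: 28. Net change = 28 − 45 = -17.
(Totals: 725 → 708.)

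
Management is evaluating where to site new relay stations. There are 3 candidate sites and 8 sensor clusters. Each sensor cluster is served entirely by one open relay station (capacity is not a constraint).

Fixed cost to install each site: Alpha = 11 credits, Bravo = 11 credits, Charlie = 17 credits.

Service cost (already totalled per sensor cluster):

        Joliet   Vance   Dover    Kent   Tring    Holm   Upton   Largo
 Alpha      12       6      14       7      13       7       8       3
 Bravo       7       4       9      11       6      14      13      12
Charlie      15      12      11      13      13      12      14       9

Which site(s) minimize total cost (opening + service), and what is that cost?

Open Alpha and Bravo; minimum total cost 73.

For any fixed open set, each sensor cluster goes to its cheapest open site; total = fixed + service.
{Alpha, Bravo}: Joliet→Bravo 7, Vance→Bravo 4, Dover→Bravo 9, Kent→Alpha 7, Tring→Bravo 6, Holm→Alpha 7, Upton→Alpha 8, Largo→Alpha 3. Service 51; fixed 22; total 73.
{Alpha}: service 70 + fixed 11 = 81
{Bravo}: service 76 + fixed 11 = 87
{Alpha, Bravo, Charlie}: Joliet→Bravo 7, Vance→Bravo 4, Dover→Bravo 9, Kent→Alpha 7, Tring→Bravo 6, Holm→Alpha 7, Upton→Alpha 8, Largo→Alpha 3. Service 51; fixed 39; total 90.
(All 7 nonempty subsets were checked; Alpha and Bravo is lowest.)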